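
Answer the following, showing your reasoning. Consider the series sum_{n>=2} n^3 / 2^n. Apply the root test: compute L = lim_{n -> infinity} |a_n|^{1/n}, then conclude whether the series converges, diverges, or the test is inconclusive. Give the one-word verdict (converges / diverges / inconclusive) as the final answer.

Let a_n denote the general term. Form |a_n|^(1/n) and simplify:
|a_n|^(1/n) = n^(3/n)/2
Take the limit as n -> infinity: L = 1/2.
Since L = 1/2 < 1, the root test implies convergence.

converges


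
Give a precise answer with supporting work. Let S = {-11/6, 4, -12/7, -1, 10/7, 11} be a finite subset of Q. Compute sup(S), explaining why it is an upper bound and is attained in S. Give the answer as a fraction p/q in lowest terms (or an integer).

S is finite, so sup(S) = max(S).
Sorted decreasing:
11, 4, 10/7, -1, -12/7, -11/6
The extremum is 11.
For every x in S, x <= 11. And 11 is in S, so it is attained.
Therefore sup(S) = 11.

11


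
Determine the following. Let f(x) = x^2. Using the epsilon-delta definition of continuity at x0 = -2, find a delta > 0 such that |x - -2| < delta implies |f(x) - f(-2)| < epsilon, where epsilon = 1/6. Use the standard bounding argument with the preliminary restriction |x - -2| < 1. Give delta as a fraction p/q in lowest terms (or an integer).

Factor: |x^2 - (-2)^2| = |x - -2| * |x + -2|.
Impose |x - -2| < 1 first. Then |x + -2| = |(x - -2) + 2*(-2)| <= |x - -2| + 2*|-2| < 1 + 4 = 5.
So |x^2 - (-2)^2| < delta * 5.
We need delta * 5 <= 1/6, i.e. delta <= 1/6/5 = 1/30.
Since 1/30 < 1, this is tighter than 1; take delta = 1/30.
So delta = 1/30 works.

1/30


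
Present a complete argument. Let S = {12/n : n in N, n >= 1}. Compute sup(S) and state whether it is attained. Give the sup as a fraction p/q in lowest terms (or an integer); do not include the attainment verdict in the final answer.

Analysis:
- Values: 12, 6, 4, 3, ... strictly decreasing.
- The maximum is 12 (n=1); sup = 12 (attained).
- The set is bounded below by 0; 12/n -> 0 so 0 is the greatest lower bound.
- 0 is not in the set, so inf = 0 is not attained.
Conclusion: sup(S) = 12, attained in S.

12


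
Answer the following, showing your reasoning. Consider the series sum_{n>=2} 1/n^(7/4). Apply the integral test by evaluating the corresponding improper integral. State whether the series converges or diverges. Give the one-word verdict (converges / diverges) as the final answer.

Let f(x) = x^(-7/4). Then f is positive, continuous, and decreasing on [2, infinity), so the integral test applies.
Compute the improper integral int_{2}^infinity f(x) dx:
  antiderivative F(x) = -4/(3*x^(3/4)).
  As x -> infinity, F(x) -> 0 (since p = 7/4 > 1).
  So int = F(infinity) - F(2) = 0 - (-2*2^(1/4)/3) = 2*2^(1/4)/3.
  Finite, so by the integral test, the series converges.

converges


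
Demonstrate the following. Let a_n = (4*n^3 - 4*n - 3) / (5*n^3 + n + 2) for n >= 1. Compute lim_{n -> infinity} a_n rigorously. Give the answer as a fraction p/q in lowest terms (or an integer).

Divide numerator and denominator by n^3, the highest power:
numerator / n^3 = 4 - 4/n^2 - 3/n^3
denominator / n^3 = 5 + n^(-2) + 2/n^3
As n -> infinity, all terms of the form c/n^k (k >= 1) tend to 0.
So numerator / n^3 -> 4 and denominator / n^3 -> 5.
Therefore lim a_n = 4/5.

4/5


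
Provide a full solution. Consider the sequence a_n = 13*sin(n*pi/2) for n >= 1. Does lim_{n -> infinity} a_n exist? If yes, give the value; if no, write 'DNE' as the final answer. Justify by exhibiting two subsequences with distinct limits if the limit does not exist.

Examine the behaviour of a_n along subsequences.
a_{4k+1} = 13*sin(pi/2 + 2k*pi) = 13 -> 13. a_{4k+3} = 13*sin(3pi/2 + 2k*pi) = -13 -> -13.
Since these two subsequential limits are 13 and -13, distinct, the full sequence cannot converge (a convergent sequence has all subsequences tending to the same limit). So lim a_n does not exist.

DNE


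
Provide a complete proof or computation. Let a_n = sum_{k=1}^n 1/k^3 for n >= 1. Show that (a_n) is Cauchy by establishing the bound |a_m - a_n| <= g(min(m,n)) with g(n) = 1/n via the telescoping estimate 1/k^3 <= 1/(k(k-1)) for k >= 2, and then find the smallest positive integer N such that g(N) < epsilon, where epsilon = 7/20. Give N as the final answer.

For m > n >= 1: |a_m - a_n| = sum_{k=n+1}^m 1/k^3.
Use 1/k^3 <= 1/(k(k-1)) = 1/(k-1) - 1/k for k >= 2 (which holds since k^3 >= k^2 >= k(k-1) for k >= 2):
sum_{k=n+1}^m 1/k^3 <= sum_{k=n+1}^m (1/(k-1) - 1/k) = 1/n - 1/m <= 1/n.
By symmetry the same bound holds with n,m swapped, so |a_m - a_n| <= 1/min(m,n) = g(min(m,n)). Since g(n) -> 0, (a_n) is Cauchy.
Now solve g(N) < 7/20: 1/N < 7/20 <=> N > 1/(7/20) = 20/7.
The smallest integer strictly greater than 20/7 is N = 3.
Check: g(3) = 1/3 < 7/20; g(2) = 1/2 >= 7/20. So N = 3.

3


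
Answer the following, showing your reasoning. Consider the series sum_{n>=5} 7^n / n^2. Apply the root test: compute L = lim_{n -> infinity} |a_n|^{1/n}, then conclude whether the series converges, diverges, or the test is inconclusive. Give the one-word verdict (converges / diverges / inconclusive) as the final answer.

Let a_n denote the general term. Form |a_n|^(1/n) and simplify:
|a_n|^(1/n) = 7/n^(2/n)
Take the limit as n -> infinity: L = 7.
Since L = 7 > 1, the root test implies divergence.

diverges


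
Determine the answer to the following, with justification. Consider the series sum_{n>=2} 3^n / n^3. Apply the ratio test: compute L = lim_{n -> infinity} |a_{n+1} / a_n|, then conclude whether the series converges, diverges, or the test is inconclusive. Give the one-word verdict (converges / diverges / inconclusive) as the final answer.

Let a_n denote the general term. Form the ratio a_{n+1}/a_n and simplify:
a_{n+1}/a_n = 3*n^3/(n + 1)^3
Take the limit as n -> infinity: L = 3.
Since L = 3 > 1 (or L = infinity), the ratio test implies the series diverges.

diverges


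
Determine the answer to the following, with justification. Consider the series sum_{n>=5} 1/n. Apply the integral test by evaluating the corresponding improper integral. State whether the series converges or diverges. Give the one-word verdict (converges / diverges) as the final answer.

Let f(x) = 1/x. Then f is positive, continuous, and decreasing on [5, infinity), so the integral test applies.
Compute the improper integral int_{5}^infinity f(x) dx:
  antiderivative F(x) = log(x).
  As x -> infinity, log(x) -> infinity.
  So int = infinity - log(5) = infinity. By the integral test, the series diverges.

diverges


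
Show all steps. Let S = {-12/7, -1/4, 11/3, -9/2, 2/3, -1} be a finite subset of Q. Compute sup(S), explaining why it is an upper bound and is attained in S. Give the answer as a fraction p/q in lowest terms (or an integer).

S is finite, so sup(S) = max(S).
Sorted decreasing:
11/3, 2/3, -1/4, -1, -12/7, -9/2
The extremum is 11/3.
For every x in S, x <= 11/3. And 11/3 is in S, so it is attained.
Therefore sup(S) = 11/3.

11/3


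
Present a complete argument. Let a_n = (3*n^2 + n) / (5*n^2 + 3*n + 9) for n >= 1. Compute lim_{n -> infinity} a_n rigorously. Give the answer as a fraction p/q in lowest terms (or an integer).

Divide numerator and denominator by n^2, the highest power:
numerator / n^2 = 3 + 1/n
denominator / n^2 = 5 + 3/n + 9/n^2
As n -> infinity, all terms of the form c/n^k (k >= 1) tend to 0.
So numerator / n^2 -> 3 and denominator / n^2 -> 5.
Therefore lim a_n = 3/5.

3/5


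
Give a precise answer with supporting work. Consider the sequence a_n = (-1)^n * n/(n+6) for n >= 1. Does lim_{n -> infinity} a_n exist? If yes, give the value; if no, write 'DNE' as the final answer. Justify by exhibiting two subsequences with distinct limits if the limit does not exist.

Examine the behaviour of a_n along subsequences.
a_{2k} = 2k/(2k+6) -> 1. a_{2k+1} = -(2k+1)/(2k+7) -> -1.
Since these two subsequential limits are 1 and -1, distinct, the full sequence cannot converge (a convergent sequence has all subsequences tending to the same limit). So lim a_n does not exist.

DNE


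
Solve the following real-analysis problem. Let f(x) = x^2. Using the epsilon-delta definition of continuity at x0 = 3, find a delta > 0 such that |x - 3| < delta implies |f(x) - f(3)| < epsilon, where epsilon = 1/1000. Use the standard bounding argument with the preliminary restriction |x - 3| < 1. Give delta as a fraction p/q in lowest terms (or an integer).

Factor: |x^2 - (3)^2| = |x - 3| * |x + 3|.
Impose |x - 3| < 1 first. Then |x + 3| = |(x - 3) + 2*(3)| <= |x - 3| + 2*|3| < 1 + 6 = 7.
So |x^2 - (3)^2| < delta * 7.
We need delta * 7 <= 1/1000, i.e. delta <= 1/1000/7 = 1/7000.
Since 1/7000 < 1, this is tighter than 1; take delta = 1/7000.
So delta = 1/7000 works.

1/7000


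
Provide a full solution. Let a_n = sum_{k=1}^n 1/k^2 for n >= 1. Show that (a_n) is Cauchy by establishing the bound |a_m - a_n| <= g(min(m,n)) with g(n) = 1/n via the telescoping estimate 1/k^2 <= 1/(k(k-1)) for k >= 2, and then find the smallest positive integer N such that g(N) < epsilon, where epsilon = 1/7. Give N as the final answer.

For m > n >= 1: |a_m - a_n| = sum_{k=n+1}^m 1/k^2.
Use 1/k^2 <= 1/(k(k-1)) = 1/(k-1) - 1/k for k >= 2:
sum_{k=n+1}^m 1/k^2 <= sum_{k=n+1}^m (1/(k-1) - 1/k) = 1/n - 1/m <= 1/n.
By symmetry the same bound holds with n,m swapped, so |a_m - a_n| <= 1/min(m,n) = g(min(m,n)). Since g(n) -> 0, (a_n) is Cauchy.
Now solve g(N) < 1/7: 1/N < 1/7 <=> N > 1/(1/7) = 7.
The smallest integer strictly greater than 7 is N = 8.
Check: g(8) = 1/8 < 1/7; g(7) = 1/7 >= 1/7. So N = 8.

8


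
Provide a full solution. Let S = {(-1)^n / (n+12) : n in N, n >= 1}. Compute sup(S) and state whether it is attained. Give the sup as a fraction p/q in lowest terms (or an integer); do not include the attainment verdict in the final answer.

Analysis:
- Values: -1/13, 1/14, -1/15, 1/16, -1/17, ...
- Positive terms (even n): 1/(2+12), 1/(4+12), ... decreasing -> max = 1/14 (n=2).
- Negative terms (odd n): -1/(1+12), -1/(3+12), ... increasing -> min = -1/13 (n=1).
- So sup = 1/14 (attained at n=2); inf = -1/13 (attained at n=1).
Conclusion: sup(S) = 1/14, attained in S.

1/14


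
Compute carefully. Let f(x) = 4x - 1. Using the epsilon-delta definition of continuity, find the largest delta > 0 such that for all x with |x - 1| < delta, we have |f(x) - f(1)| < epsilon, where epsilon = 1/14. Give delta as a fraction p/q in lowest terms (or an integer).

We compute f(1) = 4*(1) - 1 = 3.
|f(x) - f(1)| = |4x - 1 - (3)| = |4(x - 1)| = 4|x - 1|.
We need 4|x - 1| < 1/14, i.e. |x - 1| < 1/14 / 4 = 1/56.
So any delta <= 1/56 works. Conversely, if delta > 1/56, then x = 1 + 1/56 satisfies |x - 1| = 1/56 < delta but |f(x) - f(1)| = 4 * 1/56 = 1/14, which is not < 1/14; so no larger delta works.
Hence the largest such delta is 1/56.

1/56


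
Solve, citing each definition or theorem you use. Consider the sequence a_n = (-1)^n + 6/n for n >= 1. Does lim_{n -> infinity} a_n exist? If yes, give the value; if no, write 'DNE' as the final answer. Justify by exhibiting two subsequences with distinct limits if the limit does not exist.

Examine the behaviour of a_n along subsequences.
a_{2k} = 1 + 6/(2k) -> 1. a_{2k+1} = -1 + 6/(2k+1) -> -1.
Since these two subsequential limits are 1 and -1, distinct, the full sequence cannot converge (a convergent sequence has all subsequences tending to the same limit). So lim a_n does not exist.

DNE


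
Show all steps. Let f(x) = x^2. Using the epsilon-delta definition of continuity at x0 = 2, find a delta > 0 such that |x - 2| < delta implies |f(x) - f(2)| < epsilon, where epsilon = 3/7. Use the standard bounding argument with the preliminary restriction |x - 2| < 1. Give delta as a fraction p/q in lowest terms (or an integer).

Factor: |x^2 - (2)^2| = |x - 2| * |x + 2|.
Impose |x - 2| < 1 first. Then |x + 2| = |(x - 2) + 2*(2)| <= |x - 2| + 2*|2| < 1 + 4 = 5.
So |x^2 - (2)^2| < delta * 5.
We need delta * 5 <= 3/7, i.e. delta <= 3/7/5 = 3/35.
Since 3/35 < 1, this is tighter than 1; take delta = 3/35.
So delta = 3/35 works.

3/35


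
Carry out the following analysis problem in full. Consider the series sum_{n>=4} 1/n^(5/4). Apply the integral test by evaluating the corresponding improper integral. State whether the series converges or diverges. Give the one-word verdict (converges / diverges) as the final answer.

Let f(x) = x^(-5/4). Then f is positive, continuous, and decreasing on [4, infinity), so the integral test applies.
Compute the improper integral int_{4}^infinity f(x) dx:
  antiderivative F(x) = -4/x^(1/4).
  As x -> infinity, F(x) -> 0 (since p = 5/4 > 1).
  So int = F(infinity) - F(4) = 0 - (-2*sqrt(2)) = 2*sqrt(2).
  Finite, so by the integral test, the series converges.

converges


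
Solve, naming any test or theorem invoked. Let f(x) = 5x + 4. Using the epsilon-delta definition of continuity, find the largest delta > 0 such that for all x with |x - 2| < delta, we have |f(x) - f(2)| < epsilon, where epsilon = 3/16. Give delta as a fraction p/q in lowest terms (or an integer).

We compute f(2) = 5*(2) + 4 = 14.
|f(x) - f(2)| = |5x + 4 - (14)| = |5(x - 2)| = 5|x - 2|.
We need 5|x - 2| < 3/16, i.e. |x - 2| < 3/16 / 5 = 3/80.
So any delta <= 3/80 works. Conversely, if delta > 3/80, then x = 2 + 3/80 satisfies |x - 2| = 3/80 < delta but |f(x) - f(2)| = 5 * 3/80 = 3/16, which is not < 3/16; so no larger delta works.
Hence the largest such delta is 3/80.

3/80


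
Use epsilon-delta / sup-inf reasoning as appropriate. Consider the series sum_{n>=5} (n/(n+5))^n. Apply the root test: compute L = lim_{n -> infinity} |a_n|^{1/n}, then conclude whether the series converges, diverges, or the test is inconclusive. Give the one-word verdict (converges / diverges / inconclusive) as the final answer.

Let a_n denote the general term. Form |a_n|^(1/n) and simplify:
|a_n|^(1/n) = n/(n + 5)
Take the limit as n -> infinity: L = 1.
Since L = 1, the root test is inconclusive. (In fact a_n = (n/(n+5))^n -> e^(-5) != 0, so the nth-term test shows divergence; but the root test itself gives no conclusion.)

inconclusive


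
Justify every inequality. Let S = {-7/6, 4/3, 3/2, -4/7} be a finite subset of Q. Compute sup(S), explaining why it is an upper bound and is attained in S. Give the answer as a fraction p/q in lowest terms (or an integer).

S is finite, so sup(S) = max(S).
Sorted decreasing:
3/2, 4/3, -4/7, -7/6
The extremum is 3/2.
For every x in S, x <= 3/2. And 3/2 is in S, so it is attained.
Therefore sup(S) = 3/2.

3/2


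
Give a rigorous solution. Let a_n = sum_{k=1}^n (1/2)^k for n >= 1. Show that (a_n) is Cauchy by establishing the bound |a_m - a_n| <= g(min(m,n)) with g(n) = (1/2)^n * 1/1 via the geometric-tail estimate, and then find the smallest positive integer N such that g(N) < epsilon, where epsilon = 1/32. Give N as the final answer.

For m > n >= 1: |a_m - a_n| = sum_{k=n+1}^m (1/2)^k < sum_{k=n+1}^infinity (1/2)^k = (1/2)^(n+1) / (1 - 1/2) = (1/2)^n * (1/2) * (2/1) = (1/2)^n * 1/1.
So g(n) = (1/2)^n / 1. Since g(n) -> 0, (a_n) is Cauchy.
Now solve g(N) < 1/32: (1/2)^N / 1 < 1/32 <=> 2^N > 1 / (1 * 1/32) = 32.
Check powers of 2: 2^5 = 32 <= 32, 2^6 = 64 > 32.
So the smallest such N is 6. Check: g(6) = 1/(1 * 64) = 1/64 < 1/32.

6


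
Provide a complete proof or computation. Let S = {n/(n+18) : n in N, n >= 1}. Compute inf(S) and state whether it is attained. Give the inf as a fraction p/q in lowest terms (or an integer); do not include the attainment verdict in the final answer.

Analysis:
- Values: 1/19, 1/10, 1/7, 2/11, ... strictly increasing.
- Minimum is 1/19 (n=1); inf = 1/19 (attained).
- n/(n+18) = 1 - 18/(n+18) -> 1 from below as n -> infinity, and never equals 1.
- So sup = 1 (not attained).
Conclusion: inf(S) = 1/19, attained in S.

1/19


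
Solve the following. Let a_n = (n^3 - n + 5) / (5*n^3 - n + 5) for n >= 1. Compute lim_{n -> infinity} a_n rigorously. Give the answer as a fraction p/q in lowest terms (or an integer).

Divide numerator and denominator by n^3, the highest power:
numerator / n^3 = 1 - 1/n^2 + 5/n^3
denominator / n^3 = 5 - 1/n^2 + 5/n^3
As n -> infinity, all terms of the form c/n^k (k >= 1) tend to 0.
So numerator / n^3 -> 1 and denominator / n^3 -> 5.
Therefore lim a_n = 1/5.

1/5


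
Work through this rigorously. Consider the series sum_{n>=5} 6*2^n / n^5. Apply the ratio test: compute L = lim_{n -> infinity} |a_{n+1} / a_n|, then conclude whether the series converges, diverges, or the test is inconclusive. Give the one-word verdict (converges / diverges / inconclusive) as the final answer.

Let a_n denote the general term. Form the ratio a_{n+1}/a_n and simplify:
a_{n+1}/a_n = 2*n^5/(n + 1)^5
Take the limit as n -> infinity: L = 2.
Since L = 2 > 1 (or L = infinity), the ratio test implies the series diverges.

diverges


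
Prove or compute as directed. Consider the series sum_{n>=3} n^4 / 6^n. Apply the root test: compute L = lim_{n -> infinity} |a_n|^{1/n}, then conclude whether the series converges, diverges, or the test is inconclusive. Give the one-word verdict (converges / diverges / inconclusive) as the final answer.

Let a_n denote the general term. Form |a_n|^(1/n) and simplify:
|a_n|^(1/n) = n^(4/n)/6
Take the limit as n -> infinity: L = 1/6.
Since L = 1/6 < 1, the root test implies convergence.

converges


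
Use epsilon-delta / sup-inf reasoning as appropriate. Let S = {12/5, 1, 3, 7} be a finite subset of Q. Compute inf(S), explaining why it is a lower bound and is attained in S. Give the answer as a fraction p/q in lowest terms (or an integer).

S is finite, so inf(S) = min(S).
Sorted increasing:
1, 12/5, 3, 7
The extremum is 1.
For every x in S, x >= 1. And 1 is in S, so it is attained.
Therefore inf(S) = 1.

1


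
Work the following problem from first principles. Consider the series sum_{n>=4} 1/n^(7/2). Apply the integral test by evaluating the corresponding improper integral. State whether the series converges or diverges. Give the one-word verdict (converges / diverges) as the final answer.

Let f(x) = x^(-7/2). Then f is positive, continuous, and decreasing on [4, infinity), so the integral test applies.
Compute the improper integral int_{4}^infinity f(x) dx:
  antiderivative F(x) = -2/(5*x^(5/2)).
  As x -> infinity, F(x) -> 0 (since p = 7/2 > 1).
  So int = F(infinity) - F(4) = 0 - (-1/80) = 1/80.
  Finite, so by the integral test, the series converges.

converges


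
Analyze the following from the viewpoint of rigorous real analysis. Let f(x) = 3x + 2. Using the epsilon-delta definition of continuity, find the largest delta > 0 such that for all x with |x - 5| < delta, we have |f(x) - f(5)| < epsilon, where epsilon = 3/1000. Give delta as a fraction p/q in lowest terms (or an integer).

We compute f(5) = 3*(5) + 2 = 17.
|f(x) - f(5)| = |3x + 2 - (17)| = |3(x - 5)| = 3|x - 5|.
We need 3|x - 5| < 3/1000, i.e. |x - 5| < 3/1000 / 3 = 1/1000.
So any delta <= 1/1000 works. Conversely, if delta > 1/1000, then x = 5 + 1/1000 satisfies |x - 5| = 1/1000 < delta but |f(x) - f(5)| = 3 * 1/1000 = 3/1000, which is not < 3/1000; so no larger delta works.
Hence the largest such delta is 1/1000.

1/1000


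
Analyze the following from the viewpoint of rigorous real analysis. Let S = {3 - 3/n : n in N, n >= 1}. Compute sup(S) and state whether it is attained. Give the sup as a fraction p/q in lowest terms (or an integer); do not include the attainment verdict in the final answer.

Analysis:
- Values: 0, 3/2, 2, 9/4, ... strictly increasing.
- Minimum is 0 (n=1); inf = 0 (attained).
- 3 - 3/n -> 3 from below; sup = 3, not attained.
Conclusion: sup(S) = 3, not attained in S.

3


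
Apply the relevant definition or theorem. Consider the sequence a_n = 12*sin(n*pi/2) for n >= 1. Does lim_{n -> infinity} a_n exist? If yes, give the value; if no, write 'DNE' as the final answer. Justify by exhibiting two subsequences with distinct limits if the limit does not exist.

Examine the behaviour of a_n along subsequences.
a_{4k+1} = 12*sin(pi/2 + 2k*pi) = 12 -> 12. a_{4k+3} = 12*sin(3pi/2 + 2k*pi) = -12 -> -12.
Since these two subsequential limits are 12 and -12, distinct, the full sequence cannot converge (a convergent sequence has all subsequences tending to the same limit). So lim a_n does not exist.

DNE


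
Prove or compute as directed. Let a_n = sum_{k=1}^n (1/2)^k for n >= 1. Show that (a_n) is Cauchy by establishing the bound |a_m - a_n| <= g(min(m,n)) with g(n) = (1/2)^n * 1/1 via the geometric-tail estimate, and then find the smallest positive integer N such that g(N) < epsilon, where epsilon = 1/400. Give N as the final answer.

For m > n >= 1: |a_m - a_n| = sum_{k=n+1}^m (1/2)^k < sum_{k=n+1}^infinity (1/2)^k = (1/2)^(n+1) / (1 - 1/2) = (1/2)^n * (1/2) * (2/1) = (1/2)^n * 1/1.
So g(n) = (1/2)^n / 1. Since g(n) -> 0, (a_n) is Cauchy.
Now solve g(N) < 1/400: (1/2)^N / 1 < 1/400 <=> 2^N > 1 / (1 * 1/400) = 400.
Check powers of 2: 2^8 = 256 <= 400, 2^9 = 512 > 400.
So the smallest such N is 9. Check: g(9) = 1/(1 * 512) = 1/512 < 1/400.

9


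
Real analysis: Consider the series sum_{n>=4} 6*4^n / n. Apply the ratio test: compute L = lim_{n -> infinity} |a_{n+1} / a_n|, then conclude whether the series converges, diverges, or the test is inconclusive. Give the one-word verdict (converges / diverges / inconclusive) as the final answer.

Let a_n denote the general term. Form the ratio a_{n+1}/a_n and simplify:
a_{n+1}/a_n = 4*n/(n + 1)
Take the limit as n -> infinity: L = 4.
Since L = 4 > 1 (or L = infinity), the ratio test implies the series diverges.

diverges


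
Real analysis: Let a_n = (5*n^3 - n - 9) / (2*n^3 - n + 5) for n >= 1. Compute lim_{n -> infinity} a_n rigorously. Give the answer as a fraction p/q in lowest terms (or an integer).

Divide numerator and denominator by n^3, the highest power:
numerator / n^3 = 5 - 1/n^2 - 9/n^3
denominator / n^3 = 2 - 1/n^2 + 5/n^3
As n -> infinity, all terms of the form c/n^k (k >= 1) tend to 0.
So numerator / n^3 -> 5 and denominator / n^3 -> 2.
Therefore lim a_n = 5/2.

5/2


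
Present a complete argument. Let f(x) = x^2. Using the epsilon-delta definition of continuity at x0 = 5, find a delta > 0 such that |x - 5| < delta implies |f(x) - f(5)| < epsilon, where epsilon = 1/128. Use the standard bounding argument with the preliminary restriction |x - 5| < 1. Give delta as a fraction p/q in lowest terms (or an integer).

Factor: |x^2 - (5)^2| = |x - 5| * |x + 5|.
Impose |x - 5| < 1 first. Then |x + 5| = |(x - 5) + 2*(5)| <= |x - 5| + 2*|5| < 1 + 10 = 11.
So |x^2 - (5)^2| < delta * 11.
We need delta * 11 <= 1/128, i.e. delta <= 1/128/11 = 1/1408.
Since 1/1408 < 1, this is tighter than 1; take delta = 1/1408.
So delta = 1/1408 works.

1/1408


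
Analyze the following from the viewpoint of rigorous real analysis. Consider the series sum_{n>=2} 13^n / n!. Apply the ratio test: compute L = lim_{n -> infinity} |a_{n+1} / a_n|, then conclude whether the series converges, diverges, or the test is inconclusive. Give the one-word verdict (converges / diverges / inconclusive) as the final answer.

Let a_n denote the general term. Form the ratio a_{n+1}/a_n and simplify:
a_{n+1}/a_n = 13/(n + 1)
Take the limit as n -> infinity: L = 0.
Since L = 0 < 1, the ratio test implies the series converges.

converges


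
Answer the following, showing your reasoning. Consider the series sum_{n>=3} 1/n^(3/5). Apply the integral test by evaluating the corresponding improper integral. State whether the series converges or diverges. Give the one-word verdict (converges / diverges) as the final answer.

Let f(x) = x^(-3/5). Then f is positive, continuous, and decreasing on [3, infinity), so the integral test applies.
Compute the improper integral int_{3}^infinity f(x) dx:
  antiderivative F(x) = 5*x^(2/5)/2.
  As x -> infinity, F(x) -> infinity (since p = 3/5 < 1).
  So the integral diverges. By the integral test, the series diverges.

diverges


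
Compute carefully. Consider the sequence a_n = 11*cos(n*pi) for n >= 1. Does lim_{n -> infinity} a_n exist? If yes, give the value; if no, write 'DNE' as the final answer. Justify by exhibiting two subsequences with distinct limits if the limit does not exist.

Examine the behaviour of a_n along subsequences.
cos(n*pi) = (-1)^n, so a_n = 11*(-1)^n. a_{2k} = 11 -> 11. a_{2k+1} = -11 -> -11.
Since these two subsequential limits are 11 and -11, distinct, the full sequence cannot converge (a convergent sequence has all subsequences tending to the same limit). So lim a_n does not exist.

DNE


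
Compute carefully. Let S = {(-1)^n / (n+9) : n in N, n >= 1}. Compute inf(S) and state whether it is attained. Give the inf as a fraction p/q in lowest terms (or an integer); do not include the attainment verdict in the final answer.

Analysis:
- Values: -1/10, 1/11, -1/12, 1/13, -1/14, ...
- Positive terms (even n): 1/(2+9), 1/(4+9), ... decreasing -> max = 1/11 (n=2).
- Negative terms (odd n): -1/(1+9), -1/(3+9), ... increasing -> min = -1/10 (n=1).
- So sup = 1/11 (attained at n=2); inf = -1/10 (attained at n=1).
Conclusion: inf(S) = -1/10, attained in S.

-1/10


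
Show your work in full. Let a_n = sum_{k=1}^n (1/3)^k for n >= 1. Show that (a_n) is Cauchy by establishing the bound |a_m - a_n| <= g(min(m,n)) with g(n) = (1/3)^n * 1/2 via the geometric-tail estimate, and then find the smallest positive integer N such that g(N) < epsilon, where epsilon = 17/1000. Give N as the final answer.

For m > n >= 1: |a_m - a_n| = sum_{k=n+1}^m (1/3)^k < sum_{k=n+1}^infinity (1/3)^k = (1/3)^(n+1) / (1 - 1/3) = (1/3)^n * (1/3) * (3/2) = (1/3)^n * 1/2.
So g(n) = (1/3)^n / 2. Since g(n) -> 0, (a_n) is Cauchy.
Now solve g(N) < 17/1000: (1/3)^N / 2 < 17/1000 <=> 3^N > 1 / (2 * 17/1000) = 500/17.
Check powers of 3: 3^3 = 27 <= 500/17, 3^4 = 81 > 500/17.
So the smallest such N is 4. Check: g(4) = 1/(2 * 81) = 1/162 < 17/1000.

4


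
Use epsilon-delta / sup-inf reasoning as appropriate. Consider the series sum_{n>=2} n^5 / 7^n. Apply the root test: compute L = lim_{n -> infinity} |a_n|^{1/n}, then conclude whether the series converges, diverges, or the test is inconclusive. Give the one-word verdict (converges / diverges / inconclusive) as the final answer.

Let a_n denote the general term. Form |a_n|^(1/n) and simplify:
|a_n|^(1/n) = n^(5/n)/7
Take the limit as n -> infinity: L = 1/7.
Since L = 1/7 < 1, the root test implies convergence.

converges


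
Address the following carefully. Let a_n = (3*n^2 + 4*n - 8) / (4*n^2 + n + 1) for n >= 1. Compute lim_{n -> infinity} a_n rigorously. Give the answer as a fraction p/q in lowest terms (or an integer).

Divide numerator and denominator by n^2, the highest power:
numerator / n^2 = 3 + 4/n - 8/n^2
denominator / n^2 = 4 + 1/n + n^(-2)
As n -> infinity, all terms of the form c/n^k (k >= 1) tend to 0.
So numerator / n^2 -> 3 and denominator / n^2 -> 4.
Therefore lim a_n = 3/4.

3/4


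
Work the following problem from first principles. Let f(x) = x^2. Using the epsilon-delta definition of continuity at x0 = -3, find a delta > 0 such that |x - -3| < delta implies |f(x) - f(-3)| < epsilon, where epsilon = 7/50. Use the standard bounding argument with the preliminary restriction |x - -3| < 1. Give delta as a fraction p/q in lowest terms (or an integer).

Factor: |x^2 - (-3)^2| = |x - -3| * |x + -3|.
Impose |x - -3| < 1 first. Then |x + -3| = |(x - -3) + 2*(-3)| <= |x - -3| + 2*|-3| < 1 + 6 = 7.
So |x^2 - (-3)^2| < delta * 7.
We need delta * 7 <= 7/50, i.e. delta <= 7/50/7 = 1/50.
Since 1/50 < 1, this is tighter than 1; take delta = 1/50.
So delta = 1/50 works.

1/50


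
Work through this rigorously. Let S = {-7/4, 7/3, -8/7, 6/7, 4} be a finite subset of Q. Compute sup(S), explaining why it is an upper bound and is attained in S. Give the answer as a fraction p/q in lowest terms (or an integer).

S is finite, so sup(S) = max(S).
Sorted decreasing:
4, 7/3, 6/7, -8/7, -7/4
The extremum is 4.
For every x in S, x <= 4. And 4 is in S, so it is attained.
Therefore sup(S) = 4.

4


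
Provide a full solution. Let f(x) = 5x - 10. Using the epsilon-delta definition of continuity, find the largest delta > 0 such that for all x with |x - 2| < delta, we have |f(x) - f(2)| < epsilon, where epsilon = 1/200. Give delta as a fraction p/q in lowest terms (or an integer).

We compute f(2) = 5*(2) - 10 = 0.
|f(x) - f(2)| = |5x - 10 - (0)| = |5(x - 2)| = 5|x - 2|.
We need 5|x - 2| < 1/200, i.e. |x - 2| < 1/200 / 5 = 1/1000.
So any delta <= 1/1000 works. Conversely, if delta > 1/1000, then x = 2 + 1/1000 satisfies |x - 2| = 1/1000 < delta but |f(x) - f(2)| = 5 * 1/1000 = 1/200, which is not < 1/200; so no larger delta works.
Hence the largest such delta is 1/1000.

1/1000


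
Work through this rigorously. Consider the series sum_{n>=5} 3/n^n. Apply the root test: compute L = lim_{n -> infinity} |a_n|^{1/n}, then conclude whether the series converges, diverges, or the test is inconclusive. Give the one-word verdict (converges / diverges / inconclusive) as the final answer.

Let a_n denote the general term. Form |a_n|^(1/n) and simplify:
|a_n|^(1/n) = 3^(1/n)/n
Take the limit as n -> infinity: L = 0.
Since L = 0 < 1, the root test implies convergence.

converges


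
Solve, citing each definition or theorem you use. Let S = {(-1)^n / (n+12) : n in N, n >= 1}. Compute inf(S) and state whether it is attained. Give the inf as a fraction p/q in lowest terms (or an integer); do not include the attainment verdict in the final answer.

Analysis:
- Values: -1/13, 1/14, -1/15, 1/16, -1/17, ...
- Positive terms (even n): 1/(2+12), 1/(4+12), ... decreasing -> max = 1/14 (n=2).
- Negative terms (odd n): -1/(1+12), -1/(3+12), ... increasing -> min = -1/13 (n=1).
- So sup = 1/14 (attained at n=2); inf = -1/13 (attained at n=1).
Conclusion: inf(S) = -1/13, attained in S.

-1/13


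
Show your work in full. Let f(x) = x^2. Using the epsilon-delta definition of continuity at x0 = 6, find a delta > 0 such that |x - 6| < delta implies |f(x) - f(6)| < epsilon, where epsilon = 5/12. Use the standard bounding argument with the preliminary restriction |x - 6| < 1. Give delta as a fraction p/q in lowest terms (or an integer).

Factor: |x^2 - (6)^2| = |x - 6| * |x + 6|.
Impose |x - 6| < 1 first. Then |x + 6| = |(x - 6) + 2*(6)| <= |x - 6| + 2*|6| < 1 + 12 = 13.
So |x^2 - (6)^2| < delta * 13.
We need delta * 13 <= 5/12, i.e. delta <= 5/12/13 = 5/156.
Since 5/156 < 1, this is tighter than 1; take delta = 5/156.
So delta = 5/156 works.

5/156


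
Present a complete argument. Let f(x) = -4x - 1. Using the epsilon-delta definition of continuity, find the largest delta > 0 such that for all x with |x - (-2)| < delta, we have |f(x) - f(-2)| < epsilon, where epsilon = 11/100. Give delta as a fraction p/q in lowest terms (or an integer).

We compute f(-2) = -4*(-2) - 1 = 7.
|f(x) - f(-2)| = |-4x - 1 - (7)| = |-4(x - (-2))| = 4|x - (-2)|.
We need 4|x - (-2)| < 11/100, i.e. |x - (-2)| < 11/100 / 4 = 11/400.
So any delta <= 11/400 works. Conversely, if delta > 11/400, then x = -2 + 11/400 satisfies |x - (-2)| = 11/400 < delta but |f(x) - f(-2)| = 4 * 11/400 = 11/100, which is not < 11/100; so no larger delta works.
Hence the largest such delta is 11/400.

11/400


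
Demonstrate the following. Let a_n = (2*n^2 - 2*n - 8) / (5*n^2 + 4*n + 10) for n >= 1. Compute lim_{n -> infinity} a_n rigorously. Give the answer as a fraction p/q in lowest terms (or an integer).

Divide numerator and denominator by n^2, the highest power:
numerator / n^2 = 2 - 2/n - 8/n^2
denominator / n^2 = 5 + 4/n + 10/n^2
As n -> infinity, all terms of the form c/n^k (k >= 1) tend to 0.
So numerator / n^2 -> 2 and denominator / n^2 -> 5.
Therefore lim a_n = 2/5.

2/5


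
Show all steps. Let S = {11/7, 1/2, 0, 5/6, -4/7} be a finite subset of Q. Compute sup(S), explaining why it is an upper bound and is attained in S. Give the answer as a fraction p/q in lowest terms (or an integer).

S is finite, so sup(S) = max(S).
Sorted decreasing:
11/7, 5/6, 1/2, 0, -4/7
The extremum is 11/7.
For every x in S, x <= 11/7. And 11/7 is in S, so it is attained.
Therefore sup(S) = 11/7.

11/7


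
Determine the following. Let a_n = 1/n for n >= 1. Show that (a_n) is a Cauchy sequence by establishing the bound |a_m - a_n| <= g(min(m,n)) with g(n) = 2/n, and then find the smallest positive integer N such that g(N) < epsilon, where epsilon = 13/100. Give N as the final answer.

For any m, n >= 1, by the triangle inequality:
|a_m - a_n| = |1/m - 1/n| <= 1/m + 1/n <= 2/min(m,n).
So g(n) = 2/n bounds the Cauchy difference. Since g(n) -> 0, (a_n) is Cauchy.
Now solve g(N) < 13/100: 2/N < 13/100 <=> N > 2 / (13/100) = 200/13.
The smallest integer strictly greater than 200/13 is N = 16.
Check: g(16) = 2/16 = 1/8 < 13/100; g(15) = 2/15 >= 13/100. So N = 16.

16


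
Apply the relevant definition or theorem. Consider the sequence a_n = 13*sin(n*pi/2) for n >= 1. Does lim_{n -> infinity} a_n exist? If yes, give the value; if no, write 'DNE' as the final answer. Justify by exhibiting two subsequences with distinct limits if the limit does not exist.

Examine the behaviour of a_n along subsequences.
a_{4k+1} = 13*sin(pi/2 + 2k*pi) = 13 -> 13. a_{4k+3} = 13*sin(3pi/2 + 2k*pi) = -13 -> -13.
Since these two subsequential limits are 13 and -13, distinct, the full sequence cannot converge (a convergent sequence has all subsequences tending to the same limit). So lim a_n does not exist.

DNE


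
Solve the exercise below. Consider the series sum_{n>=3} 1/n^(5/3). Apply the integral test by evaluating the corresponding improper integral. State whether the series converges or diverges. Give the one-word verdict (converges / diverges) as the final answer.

Let f(x) = x^(-5/3). Then f is positive, continuous, and decreasing on [3, infinity), so the integral test applies.
Compute the improper integral int_{3}^infinity f(x) dx:
  antiderivative F(x) = -3/(2*x^(2/3)).
  As x -> infinity, F(x) -> 0 (since p = 5/3 > 1).
  So int = F(infinity) - F(3) = 0 - (-3^(1/3)/2) = 3^(1/3)/2.
  Finite, so by the integral test, the series converges.

converges


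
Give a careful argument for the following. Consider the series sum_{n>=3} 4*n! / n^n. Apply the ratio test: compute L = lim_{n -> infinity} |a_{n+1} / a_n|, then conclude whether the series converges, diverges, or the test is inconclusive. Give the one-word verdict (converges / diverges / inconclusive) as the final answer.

Let a_n denote the general term. Form the ratio a_{n+1}/a_n and simplify:
a_{n+1}/a_n = (n/(n + 1))^n
Take the limit as n -> infinity: L = exp(-1).
Since L = exp(-1) < 1, the ratio test implies the series converges.

converges


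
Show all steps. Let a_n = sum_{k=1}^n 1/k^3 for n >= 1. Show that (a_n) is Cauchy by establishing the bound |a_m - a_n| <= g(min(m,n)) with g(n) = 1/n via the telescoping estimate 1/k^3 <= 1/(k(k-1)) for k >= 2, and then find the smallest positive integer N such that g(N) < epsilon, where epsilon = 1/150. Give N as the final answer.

For m > n >= 1: |a_m - a_n| = sum_{k=n+1}^m 1/k^3.
Use 1/k^3 <= 1/(k(k-1)) = 1/(k-1) - 1/k for k >= 2 (which holds since k^3 >= k^2 >= k(k-1) for k >= 2):
sum_{k=n+1}^m 1/k^3 <= sum_{k=n+1}^m (1/(k-1) - 1/k) = 1/n - 1/m <= 1/n.
By symmetry the same bound holds with n,m swapped, so |a_m - a_n| <= 1/min(m,n) = g(min(m,n)). Since g(n) -> 0, (a_n) is Cauchy.
Now solve g(N) < 1/150: 1/N < 1/150 <=> N > 1/(1/150) = 150.
The smallest integer strictly greater than 150 is N = 151.
Check: g(151) = 1/151 < 1/150; g(150) = 1/150 >= 1/150. So N = 151.

151


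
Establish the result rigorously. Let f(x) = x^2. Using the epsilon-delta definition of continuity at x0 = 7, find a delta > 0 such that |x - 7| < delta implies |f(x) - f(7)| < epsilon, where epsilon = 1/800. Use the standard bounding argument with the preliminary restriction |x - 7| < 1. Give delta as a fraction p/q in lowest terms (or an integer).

Factor: |x^2 - (7)^2| = |x - 7| * |x + 7|.
Impose |x - 7| < 1 first. Then |x + 7| = |(x - 7) + 2*(7)| <= |x - 7| + 2*|7| < 1 + 14 = 15.
So |x^2 - (7)^2| < delta * 15.
We need delta * 15 <= 1/800, i.e. delta <= 1/800/15 = 1/12000.
Since 1/12000 < 1, this is tighter than 1; take delta = 1/12000.
So delta = 1/12000 works.

1/12000


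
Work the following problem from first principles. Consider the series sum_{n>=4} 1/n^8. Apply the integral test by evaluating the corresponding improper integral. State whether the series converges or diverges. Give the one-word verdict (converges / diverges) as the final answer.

Let f(x) = x^(-8). Then f is positive, continuous, and decreasing on [4, infinity), so the integral test applies.
Compute the improper integral int_{4}^infinity f(x) dx:
  antiderivative F(x) = -1/(7*x^7).
  As x -> infinity, F(x) -> 0 (since p = 8 > 1).
  So int = F(infinity) - F(4) = 0 - (-1/114688) = 1/114688.
  Finite, so by the integral test, the series converges.

converges


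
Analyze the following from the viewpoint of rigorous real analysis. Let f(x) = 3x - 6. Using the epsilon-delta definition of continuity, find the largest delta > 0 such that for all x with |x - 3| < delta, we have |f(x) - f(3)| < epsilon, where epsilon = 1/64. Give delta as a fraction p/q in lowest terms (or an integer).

We compute f(3) = 3*(3) - 6 = 3.
|f(x) - f(3)| = |3x - 6 - (3)| = |3(x - 3)| = 3|x - 3|.
We need 3|x - 3| < 1/64, i.e. |x - 3| < 1/64 / 3 = 1/192.
So any delta <= 1/192 works. Conversely, if delta > 1/192, then x = 3 + 1/192 satisfies |x - 3| = 1/192 < delta but |f(x) - f(3)| = 3 * 1/192 = 1/64, which is not < 1/64; so no larger delta works.
Hence the largest such delta is 1/192.

1/192


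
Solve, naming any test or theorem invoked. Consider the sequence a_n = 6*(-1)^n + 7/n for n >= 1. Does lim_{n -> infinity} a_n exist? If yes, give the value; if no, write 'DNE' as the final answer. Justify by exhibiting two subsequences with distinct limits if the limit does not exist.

Examine the behaviour of a_n along subsequences.
a_{2k} = 6 + 7/(2k) -> 6. a_{2k+1} = -6 + 7/(2k+1) -> -6.
Since these two subsequential limits are 6 and -6, distinct, the full sequence cannot converge (a convergent sequence has all subsequences tending to the same limit). So lim a_n does not exist.

DNE


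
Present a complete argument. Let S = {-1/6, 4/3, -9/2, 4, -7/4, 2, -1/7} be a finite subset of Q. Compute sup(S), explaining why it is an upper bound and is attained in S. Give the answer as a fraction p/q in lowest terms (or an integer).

S is finite, so sup(S) = max(S).
Sorted decreasing:
4, 2, 4/3, -1/7, -1/6, -7/4, -9/2
The extremum is 4.
For every x in S, x <= 4. And 4 is in S, so it is attained.
Therefore sup(S) = 4.

4


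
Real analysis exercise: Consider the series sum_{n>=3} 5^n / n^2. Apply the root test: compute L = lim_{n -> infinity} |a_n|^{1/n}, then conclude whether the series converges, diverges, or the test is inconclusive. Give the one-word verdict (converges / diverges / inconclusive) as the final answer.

Let a_n denote the general term. Form |a_n|^(1/n) and simplify:
|a_n|^(1/n) = 5/n^(2/n)
Take the limit as n -> infinity: L = 5.
Since L = 5 > 1, the root test implies divergence.

diverges


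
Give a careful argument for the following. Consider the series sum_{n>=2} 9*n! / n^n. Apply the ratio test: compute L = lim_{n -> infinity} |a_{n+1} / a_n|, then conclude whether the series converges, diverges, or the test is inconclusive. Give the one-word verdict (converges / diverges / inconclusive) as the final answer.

Let a_n denote the general term. Form the ratio a_{n+1}/a_n and simplify:
a_{n+1}/a_n = (n/(n + 1))^n
Take the limit as n -> infinity: L = exp(-1).
Since L = exp(-1) < 1, the ratio test implies the series converges.

converges


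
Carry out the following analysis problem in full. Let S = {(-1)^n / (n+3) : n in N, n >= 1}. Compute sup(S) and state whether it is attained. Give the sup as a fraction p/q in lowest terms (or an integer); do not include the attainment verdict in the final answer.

Analysis:
- Values: -1/4, 1/5, -1/6, 1/7, -1/8, ...
- Positive terms (even n): 1/(2+3), 1/(4+3), ... decreasing -> max = 1/5 (n=2).
- Negative terms (odd n): -1/(1+3), -1/(3+3), ... increasing -> min = -1/4 (n=1).
- So sup = 1/5 (attained at n=2); inf = -1/4 (attained at n=1).
Conclusion: sup(S) = 1/5, attained in S.

1/5
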